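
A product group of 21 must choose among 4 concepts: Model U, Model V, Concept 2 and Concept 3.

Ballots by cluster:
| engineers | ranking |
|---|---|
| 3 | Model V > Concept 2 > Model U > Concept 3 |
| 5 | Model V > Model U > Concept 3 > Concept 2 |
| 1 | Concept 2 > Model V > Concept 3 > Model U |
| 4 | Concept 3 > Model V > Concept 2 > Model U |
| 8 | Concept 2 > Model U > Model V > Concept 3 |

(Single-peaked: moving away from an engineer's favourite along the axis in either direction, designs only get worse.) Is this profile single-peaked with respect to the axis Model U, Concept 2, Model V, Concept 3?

no

Axis positions: Model U=1, Concept 2=2, Model V=3, Concept 3=4.
Cluster 1 (peak Model V at position 3): ranking walks positions 3-2-1-4, expanding outward from the peak — single-peaked.
Cluster 2: ranking walks positions 3-1-4-2; Model U is ranked above Concept 2 even though Concept 2 lies between Model U and the peak Model V on the axis — preferences dip and rise again. Not single-peaked.
Cluster 3 (peak Concept 2 at position 2): ranking walks positions 2-3-4-1, expanding outward from the peak — single-peaked.
Cluster 4 (peak Concept 3 at position 4): ranking walks positions 4-3-2-1, expanding outward from the peak — single-peaked.
Cluster 5 (peak Concept 2 at position 2): ranking walks positions 2-1-3-4, expanding outward from the peak — single-peaked.
Cluster 2 violates single-peakedness, so the profile is not single-peaked on this axis.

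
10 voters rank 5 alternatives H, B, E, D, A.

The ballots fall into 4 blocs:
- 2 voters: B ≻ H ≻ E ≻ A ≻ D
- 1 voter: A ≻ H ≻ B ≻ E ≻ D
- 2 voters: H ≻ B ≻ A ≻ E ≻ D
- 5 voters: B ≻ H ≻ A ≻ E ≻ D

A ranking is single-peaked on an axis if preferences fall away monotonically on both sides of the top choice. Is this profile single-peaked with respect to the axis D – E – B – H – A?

yes

Axis positions: D=1, E=2, B=3, H=4, A=5.
Bloc 1 (peak B at position 3): ranking walks positions 3-4-2-5-1, expanding outward from the peak — single-peaked.
Bloc 2 (peak A at position 5): ranking walks positions 5-4-3-2-1, expanding outward from the peak — single-peaked.
Bloc 3 (peak H at position 4): ranking walks positions 4-3-5-2-1, expanding outward from the peak — single-peaked.
Bloc 4 (peak B at position 3): ranking walks positions 3-4-5-2-1, expanding outward from the peak — single-peaked.
Every ranking is single-peaked on this axis.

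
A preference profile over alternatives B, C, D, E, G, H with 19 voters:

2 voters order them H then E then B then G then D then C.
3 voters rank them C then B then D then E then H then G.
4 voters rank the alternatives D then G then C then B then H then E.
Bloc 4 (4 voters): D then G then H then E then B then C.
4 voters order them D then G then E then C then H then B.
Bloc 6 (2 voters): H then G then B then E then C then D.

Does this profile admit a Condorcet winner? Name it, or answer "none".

D

Head-to-head results (19 voters):
B vs C: C wins 11–8.
B vs D: B preferred on 2+3+2 = 7 ballots; D wins 12–7.
B vs E: E, 10–9.
B–G: G 14–5.
B vs H: B is ranked higher on 3+4 = 7 ballots, H on 12. H wins 12–7.
C vs D: D, 14–5.
C vs E: E, 12–7.
C vs G: G wins 16–3.
C vs H: C wins 11–8.
D vs E: D wins 15–4.
D–G: D 15–4.
D vs H: D, 15–4.
E vs G: E preferred on 2+3 = 5 ballots; G wins 14–5.
E vs H: E is ranked higher on 3+4 = 7 ballots, H on 12. H wins 12–7.
G vs H: G, 12–7.
D defeats every rival head-to-head and is the Condorcet winner.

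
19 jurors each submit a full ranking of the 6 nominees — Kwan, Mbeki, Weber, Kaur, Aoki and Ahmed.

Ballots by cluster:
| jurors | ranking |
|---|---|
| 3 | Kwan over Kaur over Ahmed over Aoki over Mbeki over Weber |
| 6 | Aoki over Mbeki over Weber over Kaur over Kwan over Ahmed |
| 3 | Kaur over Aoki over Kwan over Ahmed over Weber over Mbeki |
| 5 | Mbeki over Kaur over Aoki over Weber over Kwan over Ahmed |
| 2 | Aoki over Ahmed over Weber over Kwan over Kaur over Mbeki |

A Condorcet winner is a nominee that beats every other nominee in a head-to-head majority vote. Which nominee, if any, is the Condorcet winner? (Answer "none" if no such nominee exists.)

none

Check each pair by majority over 19 ballots:
Kwan–Mbeki: Mbeki 11–8.
Kwan–Weber: Weber 13–6.
Kwan vs Kaur: Kaur wins 14–5.
Kwan vs Aoki: Aoki, 16–3.
Kwan–Ahmed: Kwan 17–2.
Mbeki vs Weber: Mbeki, 14–5.
Mbeki vs Kaur: Mbeki wins 11–8.
Mbeki vs Aoki: Aoki wins 14–5.
Mbeki vs Ahmed: Mbeki, 11–8.
Weber vs Kaur: Kaur wins 11–8.
Weber–Aoki: Aoki 19–0.
Weber–Ahmed: Weber 11–8.
Kaur vs Aoki: Kaur, 11–8.
Kaur vs Ahmed: Kaur wins 17–2.
Aoki vs Ahmed: Aoki wins 16–3.
No nominee is unbeaten: Kwan loses to Mbeki; Mbeki loses to Aoki; Weber loses to Mbeki; Kaur loses to Mbeki; Aoki loses to Kaur; Ahmed loses to Kwan. In particular Mbeki → Kaur → Aoki → Mbeki is a majority cycle — no Condorcet winner exists.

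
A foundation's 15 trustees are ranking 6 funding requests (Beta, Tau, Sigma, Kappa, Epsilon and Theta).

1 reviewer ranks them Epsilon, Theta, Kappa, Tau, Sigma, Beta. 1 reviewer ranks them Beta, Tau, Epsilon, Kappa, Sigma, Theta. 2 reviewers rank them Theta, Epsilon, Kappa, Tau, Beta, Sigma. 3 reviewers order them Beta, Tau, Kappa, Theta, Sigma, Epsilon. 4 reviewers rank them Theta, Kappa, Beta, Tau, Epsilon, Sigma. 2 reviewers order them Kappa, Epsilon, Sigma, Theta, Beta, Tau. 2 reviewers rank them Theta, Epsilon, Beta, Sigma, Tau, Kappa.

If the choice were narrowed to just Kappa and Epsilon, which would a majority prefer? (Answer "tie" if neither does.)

Ballots ranking Kappa above Epsilon: 3 + 4 + 2 = 9.
Ballots ranking Epsilon above Kappa: 15 − 9 = 6.
Kappa wins the head-to-head 9–6.

Kappa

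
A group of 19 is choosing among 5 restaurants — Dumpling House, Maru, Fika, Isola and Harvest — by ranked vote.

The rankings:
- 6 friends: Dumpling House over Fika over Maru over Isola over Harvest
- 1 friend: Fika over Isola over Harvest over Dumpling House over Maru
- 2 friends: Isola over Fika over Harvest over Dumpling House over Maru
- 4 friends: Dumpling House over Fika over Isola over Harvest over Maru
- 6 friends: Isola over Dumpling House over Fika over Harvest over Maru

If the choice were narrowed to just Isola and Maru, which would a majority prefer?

Ballots ranking Isola above Maru: 1 + 2 + 4 + 6 = 13.
Ballots ranking Maru above Isola: 19 − 13 = 6.
Isola wins the head-to-head 13–6.

Isola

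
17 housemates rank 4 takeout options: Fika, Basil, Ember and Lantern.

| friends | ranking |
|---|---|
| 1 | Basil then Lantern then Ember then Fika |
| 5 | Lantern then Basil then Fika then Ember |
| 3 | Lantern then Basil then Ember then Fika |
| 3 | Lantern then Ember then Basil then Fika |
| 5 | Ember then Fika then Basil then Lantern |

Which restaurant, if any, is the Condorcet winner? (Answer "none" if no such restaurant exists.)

Lantern

Head-to-head results (17 friends):
Fika vs Basil: 5 to 12, Basil.
Fika vs Ember: Fika preferred on 5 ballots; Ember wins 12–5.
Fika vs Lantern: 5 to 12, Lantern.
Basil vs Ember: Basil preferred on 1+5+3 = 9 ballots; Basil wins 9–8.
Basil vs Lantern: Basil preferred on 1+5 = 6 ballots; Lantern wins 11–6.
Ember vs Lantern: 5 for Ember, 12 for Lantern — Lantern by 12–5.
Lantern wins every pairwise contest, so Lantern is the Condorcet winner.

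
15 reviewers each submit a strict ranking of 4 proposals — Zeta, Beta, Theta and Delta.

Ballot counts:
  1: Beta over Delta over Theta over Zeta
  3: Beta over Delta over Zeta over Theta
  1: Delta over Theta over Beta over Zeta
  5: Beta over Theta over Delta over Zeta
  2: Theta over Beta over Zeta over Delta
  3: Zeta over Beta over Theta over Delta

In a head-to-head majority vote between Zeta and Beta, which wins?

Beta

Ballots ranking Zeta above Beta: 3.
Ballots ranking Beta above Zeta: 15 − 3 = 12.
Beta wins the head-to-head 12–3.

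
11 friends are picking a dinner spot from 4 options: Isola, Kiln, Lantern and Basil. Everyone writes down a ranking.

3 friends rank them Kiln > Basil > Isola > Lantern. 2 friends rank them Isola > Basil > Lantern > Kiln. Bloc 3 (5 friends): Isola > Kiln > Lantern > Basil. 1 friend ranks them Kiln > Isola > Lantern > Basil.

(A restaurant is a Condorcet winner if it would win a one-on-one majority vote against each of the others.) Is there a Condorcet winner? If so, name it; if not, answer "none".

Pairwise majorities:
Isola–Kiln: Isola 7–4.
Isola vs Lantern: Isola wins 11–0.
Isola vs Basil: 8 to 3, Isola.
Kiln vs Lantern: 3+5+1 = 9 for Kiln, 2 for Lantern — Kiln by 9–2.
Kiln vs Basil: 9 to 2, Kiln.
Lantern vs Basil: 5+1 = 6 for Lantern, 5 for Basil — Lantern by 6–5.
Isola wins every pairwise contest, so Isola is the Condorcet winner.

Isola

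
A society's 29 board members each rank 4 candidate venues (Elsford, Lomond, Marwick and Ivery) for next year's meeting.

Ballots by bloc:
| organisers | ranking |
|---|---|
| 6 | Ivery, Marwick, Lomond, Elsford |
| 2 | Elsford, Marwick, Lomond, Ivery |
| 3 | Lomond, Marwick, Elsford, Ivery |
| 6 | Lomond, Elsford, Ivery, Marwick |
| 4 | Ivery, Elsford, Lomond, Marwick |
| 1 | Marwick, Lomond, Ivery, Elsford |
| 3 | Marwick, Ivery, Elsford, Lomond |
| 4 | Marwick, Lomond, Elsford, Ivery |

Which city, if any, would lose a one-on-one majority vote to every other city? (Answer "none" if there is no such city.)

Head-to-head results (29 organisers):
Elsford vs Lomond: Elsford preferred on 2+4+3 = 9 ballots; Lomond wins 20–9.
Elsford vs Marwick: 12 to 17, Marwick.
Elsford vs Ivery: Elsford is ranked higher on 2+3+6+4 = 15 ballots, Ivery on 14. Elsford wins 15–14.
Lomond–Marwick: Marwick 16–13.
Lomond vs Ivery: Lomond is ranked higher on 2+3+6+1+4 = 16 ballots, Ivery on 13. Lomond wins 16–13.
Marwick vs Ivery: Marwick preferred on 2+3+1+3+4 = 13 ballots; Ivery wins 16–13.
No city is winless: Elsford beats Ivery; Lomond beats Elsford; Marwick beats Elsford; Ivery beats Marwick. There is no Condorcet loser.

none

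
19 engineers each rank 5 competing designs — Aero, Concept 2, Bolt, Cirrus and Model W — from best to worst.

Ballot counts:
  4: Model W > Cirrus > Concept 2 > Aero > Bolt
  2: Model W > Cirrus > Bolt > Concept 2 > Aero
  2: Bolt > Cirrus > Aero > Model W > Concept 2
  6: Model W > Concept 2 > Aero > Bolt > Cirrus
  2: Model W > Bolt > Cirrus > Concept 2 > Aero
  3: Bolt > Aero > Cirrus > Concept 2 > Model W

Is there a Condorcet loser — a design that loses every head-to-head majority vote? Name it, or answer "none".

none

Head-to-head results (19 engineers):
Aero vs Concept 2: 5 to 14, Concept 2.
Aero vs Bolt: 4+6 = 10 for Aero, 9 for Bolt — Aero by 10–9.
Aero vs Cirrus: Aero is ranked higher on 6+3 = 9 ballots, Cirrus on 10. Cirrus wins 10–9.
Aero vs Model W: Model W, 14–5.
Concept 2 vs Bolt: 10 to 9, Concept 2.
Concept 2 vs Cirrus: Concept 2 preferred on 6 ballots; Cirrus wins 13–6.
Concept 2 vs Model W: Model W wins 16–3.
Bolt vs Cirrus: Bolt is ranked higher on 2+6+2+3 = 13 ballots, Cirrus on 6. Bolt wins 13–6.
Bolt vs Model W: 2+3 = 5 for Bolt, 14 for Model W — Model W by 14–5.
Cirrus vs Model W: Model W, 14–5.
Every design wins at least one matchup (Aero beats Bolt; Concept 2 beats Aero; Bolt beats Cirrus; Cirrus beats Aero; Model W beats Aero), so there is no Condorcet loser.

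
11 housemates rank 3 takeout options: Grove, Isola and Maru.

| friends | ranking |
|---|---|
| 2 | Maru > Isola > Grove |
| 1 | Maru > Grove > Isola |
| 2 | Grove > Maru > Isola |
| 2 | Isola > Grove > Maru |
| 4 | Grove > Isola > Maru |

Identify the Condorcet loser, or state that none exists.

Maru

Head-to-head results (11 friends):
Grove vs Isola: Grove is ranked higher on 1+2+4 = 7 ballots, Isola on 4. Grove wins 7–4.
Grove vs Maru: Grove wins 8–3.
Isola–Maru: Isola 6–5.
Maru is beaten in every head-to-head and is the Condorcet loser.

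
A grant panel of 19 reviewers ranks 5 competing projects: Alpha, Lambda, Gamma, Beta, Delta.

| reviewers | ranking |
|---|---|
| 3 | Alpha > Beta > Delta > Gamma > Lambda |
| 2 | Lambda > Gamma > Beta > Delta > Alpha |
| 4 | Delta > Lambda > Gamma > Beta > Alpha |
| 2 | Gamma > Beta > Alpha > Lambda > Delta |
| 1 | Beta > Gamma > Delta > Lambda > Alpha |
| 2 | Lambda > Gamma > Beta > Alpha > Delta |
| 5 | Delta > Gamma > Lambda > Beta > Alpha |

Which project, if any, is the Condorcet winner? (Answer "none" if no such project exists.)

Pairwise majorities:
Alpha vs Lambda: Alpha is ranked higher on 3+2 = 5 ballots, Lambda on 14. Lambda wins 14–5.
Alpha vs Gamma: Gamma, 16–3.
Alpha–Beta: Beta 16–3.
Alpha–Delta: Delta 12–7.
Lambda–Gamma: Gamma 11–8.
Lambda vs Beta: 2+4+2+5 = 13 for Lambda, 6 for Beta — Lambda by 13–6.
Lambda vs Delta: 2+2+2 = 6 for Lambda, 13 for Delta — Delta by 13–6.
Gamma–Beta: Gamma 15–4.
Gamma vs Delta: Delta wins 12–7.
Beta vs Delta: 3+2+2+1+2 = 10 for Beta, 9 for Delta — Beta by 10–9.
Each project drops at least one matchup (Alpha loses to Lambda; Lambda loses to Gamma; Gamma loses to Delta; Beta loses to Lambda; Delta loses to Beta); the cycle Lambda beats Beta beats Delta beats Lambda rules out a Condorcet winner.

none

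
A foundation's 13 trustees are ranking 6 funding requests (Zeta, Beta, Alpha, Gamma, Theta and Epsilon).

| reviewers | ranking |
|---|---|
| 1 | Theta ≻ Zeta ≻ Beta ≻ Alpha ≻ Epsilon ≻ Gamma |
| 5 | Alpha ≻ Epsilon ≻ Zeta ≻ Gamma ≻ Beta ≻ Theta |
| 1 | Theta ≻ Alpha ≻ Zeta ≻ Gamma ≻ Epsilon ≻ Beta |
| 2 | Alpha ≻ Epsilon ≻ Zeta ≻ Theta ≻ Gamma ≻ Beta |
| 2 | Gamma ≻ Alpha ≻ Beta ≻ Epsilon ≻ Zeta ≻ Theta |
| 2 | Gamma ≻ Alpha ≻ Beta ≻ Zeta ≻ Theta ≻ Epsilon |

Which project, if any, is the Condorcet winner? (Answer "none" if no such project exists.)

Head-to-head results (13 reviewers):
Zeta–Beta: Zeta 9–4.
Zeta–Alpha: Alpha 12–1.
Zeta vs Gamma: Zeta wins 9–4.
Zeta vs Theta: 5+2+2+2 = 11 for Zeta, 2 for Theta — Zeta by 11–2.
Zeta vs Epsilon: 1+1+2 = 4 for Zeta, 9 for Epsilon — Epsilon by 9–4.
Beta–Alpha: Alpha 12–1.
Beta vs Gamma: 1 for Beta, 12 for Gamma — Gamma by 12–1.
Beta vs Theta: Beta preferred on 5+2+2 = 9 ballots; Beta wins 9–4.
Beta–Epsilon: Epsilon 8–5.
Alpha vs Gamma: Alpha, 9–4.
Alpha vs Theta: Alpha, 11–2.
Alpha–Epsilon: Alpha 13–0.
Gamma vs Theta: 9 to 4, Gamma.
Gamma vs Epsilon: Epsilon, 8–5.
Theta vs Epsilon: Epsilon wins 9–4.
Alpha wins every pairwise contest, so Alpha is the Condorcet winner.

Alpha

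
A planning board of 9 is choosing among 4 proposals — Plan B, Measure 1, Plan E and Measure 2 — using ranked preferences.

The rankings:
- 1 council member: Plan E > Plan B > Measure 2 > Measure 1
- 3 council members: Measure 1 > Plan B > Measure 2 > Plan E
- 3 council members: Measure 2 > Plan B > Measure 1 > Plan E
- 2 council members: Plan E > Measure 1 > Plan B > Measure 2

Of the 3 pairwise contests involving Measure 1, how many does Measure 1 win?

3

Measure 1 against each rival (9 council members):
Measure 1 vs Plan B: 5 to 4, Measure 1.
Measure 1 vs Plan E: Measure 1, 6–3.
Measure 1 vs Measure 2: Measure 1 preferred on 3+2 = 5 ballots; Measure 1 wins 5–4.
Measure 1 beats Plan B, Plan E, Measure 2 — 3 pairwise wins.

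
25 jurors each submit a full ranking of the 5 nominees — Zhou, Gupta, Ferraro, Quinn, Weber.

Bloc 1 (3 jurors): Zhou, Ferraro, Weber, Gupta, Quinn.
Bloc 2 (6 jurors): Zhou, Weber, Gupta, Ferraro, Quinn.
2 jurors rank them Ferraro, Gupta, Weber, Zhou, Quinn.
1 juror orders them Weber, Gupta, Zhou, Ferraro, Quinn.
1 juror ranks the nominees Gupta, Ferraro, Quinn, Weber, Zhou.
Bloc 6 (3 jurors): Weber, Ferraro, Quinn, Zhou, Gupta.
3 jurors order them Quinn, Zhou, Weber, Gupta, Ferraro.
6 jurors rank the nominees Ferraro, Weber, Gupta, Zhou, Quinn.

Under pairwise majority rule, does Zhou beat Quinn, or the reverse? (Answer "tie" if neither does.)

Zhou

Ballots ranking Zhou above Quinn: 3 + 6 + 2 + 1 + 6 = 18.
Ballots ranking Quinn above Zhou: 25 − 18 = 7.
Zhou wins the head-to-head 18–7.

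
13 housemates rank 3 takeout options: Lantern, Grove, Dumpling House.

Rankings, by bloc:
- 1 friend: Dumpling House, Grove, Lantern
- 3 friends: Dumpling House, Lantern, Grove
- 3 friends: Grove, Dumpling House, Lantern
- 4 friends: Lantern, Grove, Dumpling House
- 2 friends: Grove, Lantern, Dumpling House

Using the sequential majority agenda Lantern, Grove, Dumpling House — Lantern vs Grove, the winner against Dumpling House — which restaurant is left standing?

Round 1: Lantern vs Grove — 7–6, Lantern advances.
Round 2: Lantern vs Dumpling House — 6–7, Dumpling House advances.
Dumpling House survives the agenda.

Dumpling House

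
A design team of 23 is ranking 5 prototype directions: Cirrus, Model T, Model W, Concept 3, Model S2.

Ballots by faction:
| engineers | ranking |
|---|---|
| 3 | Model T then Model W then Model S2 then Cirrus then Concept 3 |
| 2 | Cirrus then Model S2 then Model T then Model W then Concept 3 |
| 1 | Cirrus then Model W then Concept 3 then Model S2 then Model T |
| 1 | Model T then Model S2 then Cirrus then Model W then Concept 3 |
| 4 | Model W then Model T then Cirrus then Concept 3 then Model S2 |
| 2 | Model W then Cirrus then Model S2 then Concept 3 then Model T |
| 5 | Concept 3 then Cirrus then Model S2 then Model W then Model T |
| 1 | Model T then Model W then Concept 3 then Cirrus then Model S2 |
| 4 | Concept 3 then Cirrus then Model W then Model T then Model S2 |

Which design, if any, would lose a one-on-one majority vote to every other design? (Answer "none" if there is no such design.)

Model S2

Head-to-head results (23 engineers):
Cirrus vs Model T: Cirrus preferred on 2+1+2+5+4 = 14 ballots; Cirrus wins 14–9.
Cirrus vs Model W: Cirrus preferred on 2+1+1+5+4 = 13 ballots; Cirrus wins 13–10.
Cirrus vs Concept 3: 13 to 10, Cirrus.
Cirrus vs Model S2: Cirrus preferred on 19 ballots; Cirrus wins 19–4.
Model T–Model W: Model W 16–7.
Model T vs Concept 3: Concept 3, 12–11.
Model T vs Model S2: Model T wins 13–10.
Model W vs Concept 3: Model W preferred on 14 ballots; Model W wins 14–9.
Model W vs Model S2: Model W wins 15–8.
Concept 3 vs Model S2: 1+4+5+1+4 = 15 for Concept 3, 8 for Model S2 — Concept 3 by 15–8.
Only Model S2 has no wins; Model S2 is the Condorcet loser.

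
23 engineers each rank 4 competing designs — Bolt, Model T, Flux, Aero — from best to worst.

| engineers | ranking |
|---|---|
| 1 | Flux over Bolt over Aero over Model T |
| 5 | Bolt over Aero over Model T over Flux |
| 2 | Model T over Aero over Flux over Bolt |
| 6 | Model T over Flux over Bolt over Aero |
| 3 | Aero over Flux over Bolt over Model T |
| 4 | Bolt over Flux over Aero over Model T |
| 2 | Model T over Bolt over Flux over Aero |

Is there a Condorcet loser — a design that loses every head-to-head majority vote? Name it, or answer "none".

none

Head-to-head results (23 engineers):
Bolt vs Model T: Bolt wins 13–10.
Bolt–Flux: Flux 12–11.
Bolt vs Aero: 18 to 5, Bolt.
Model T vs Flux: 15 to 8, Model T.
Model T vs Aero: Model T is ranked higher on 2+6+2 = 10 ballots, Aero on 13. Aero wins 13–10.
Flux vs Aero: Flux preferred on 1+6+4+2 = 13 ballots; Flux wins 13–10.
Every design wins at least one matchup (Bolt beats Model T; Model T beats Flux; Flux beats Bolt; Aero beats Model T), so there is no Condorcet loser.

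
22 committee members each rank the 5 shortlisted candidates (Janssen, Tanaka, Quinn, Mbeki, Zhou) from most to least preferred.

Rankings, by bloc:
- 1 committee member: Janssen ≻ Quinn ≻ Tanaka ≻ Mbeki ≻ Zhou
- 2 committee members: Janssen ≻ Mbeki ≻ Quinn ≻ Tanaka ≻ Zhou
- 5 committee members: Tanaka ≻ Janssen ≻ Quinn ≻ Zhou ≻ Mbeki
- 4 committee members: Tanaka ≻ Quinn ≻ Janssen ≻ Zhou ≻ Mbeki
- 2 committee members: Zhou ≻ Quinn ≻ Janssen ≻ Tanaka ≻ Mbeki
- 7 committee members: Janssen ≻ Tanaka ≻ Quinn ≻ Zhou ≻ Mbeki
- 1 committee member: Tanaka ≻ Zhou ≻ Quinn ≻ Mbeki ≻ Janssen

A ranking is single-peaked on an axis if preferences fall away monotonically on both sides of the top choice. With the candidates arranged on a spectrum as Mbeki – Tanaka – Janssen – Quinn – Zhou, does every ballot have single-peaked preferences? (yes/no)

no

Axis positions: Mbeki=1, Tanaka=2, Janssen=3, Quinn=4, Zhou=5.
Bloc 1 (peak Janssen at position 3): ranking walks positions 3-4-2-1-5, expanding outward from the peak — single-peaked.
Bloc 2: ranking walks positions 3-1-4-2-5; Mbeki is ranked above Tanaka even though Tanaka lies between Mbeki and the peak Janssen on the axis — preferences dip and rise again. Not single-peaked.
Bloc 3 (peak Tanaka at position 2): ranking walks positions 2-3-4-5-1, expanding outward from the peak — single-peaked.
Bloc 4: ranking walks positions 2-4-3-5-1; Quinn is ranked above Janssen even though Janssen lies between Quinn and the peak Tanaka on the axis — preferences dip and rise again. Not single-peaked.
Bloc 5 (peak Zhou at position 5): ranking walks positions 5-4-3-2-1, expanding outward from the peak — single-peaked.
Bloc 6 (peak Janssen at position 3): ranking walks positions 3-2-4-5-1, expanding outward from the peak — single-peaked.
Bloc 7: ranking walks positions 2-5-4-1-3; Zhou is ranked above Janssen even though Janssen lies between Zhou and the peak Tanaka on the axis — preferences dip and rise again. Not single-peaked.
Bloc 2 violates single-peakedness, so the profile is not single-peaked on this axis.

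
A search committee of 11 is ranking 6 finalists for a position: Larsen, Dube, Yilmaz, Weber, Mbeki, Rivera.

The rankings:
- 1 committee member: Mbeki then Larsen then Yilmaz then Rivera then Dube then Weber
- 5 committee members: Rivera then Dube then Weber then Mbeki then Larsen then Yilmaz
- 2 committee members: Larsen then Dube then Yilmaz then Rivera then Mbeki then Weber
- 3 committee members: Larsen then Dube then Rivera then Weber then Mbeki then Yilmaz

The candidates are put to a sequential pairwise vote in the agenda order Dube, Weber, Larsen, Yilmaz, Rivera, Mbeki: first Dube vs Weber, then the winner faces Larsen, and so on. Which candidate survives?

Round 1: Dube vs Weber — 11–0, Dube advances.
Round 2: Dube vs Larsen — 5–6, Larsen advances.
Round 3: Larsen vs Yilmaz — 11–0, Larsen advances.
Round 4: Larsen vs Rivera — 6–5, Larsen advances.
Round 5: Larsen vs Mbeki — 5–6, Mbeki advances.
The agenda winner is Mbeki.

Mbeki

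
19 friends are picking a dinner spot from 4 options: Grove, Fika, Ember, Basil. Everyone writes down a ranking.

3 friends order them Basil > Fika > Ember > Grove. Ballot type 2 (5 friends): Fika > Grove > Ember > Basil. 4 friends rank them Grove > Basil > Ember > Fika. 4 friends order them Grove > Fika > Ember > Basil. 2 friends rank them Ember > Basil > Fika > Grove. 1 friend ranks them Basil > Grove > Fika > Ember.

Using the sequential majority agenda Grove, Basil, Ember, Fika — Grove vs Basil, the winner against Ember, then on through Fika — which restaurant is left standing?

Fika

Round 1: Grove vs Basil — 13–6, Grove advances.
Round 2: Grove vs Ember — 14–5, Grove advances.
Round 3: Grove vs Fika — 9–10, Fika advances.
The agenda winner is Fika.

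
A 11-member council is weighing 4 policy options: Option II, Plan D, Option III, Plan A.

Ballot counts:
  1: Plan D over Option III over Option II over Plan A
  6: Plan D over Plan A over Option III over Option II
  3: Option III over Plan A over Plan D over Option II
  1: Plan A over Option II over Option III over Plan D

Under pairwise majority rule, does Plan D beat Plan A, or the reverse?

Ballots ranking Plan D above Plan A: 1 + 6 = 7.
Ballots ranking Plan A above Plan D: 11 − 7 = 4.
Plan D wins the head-to-head 7–4.

Plan D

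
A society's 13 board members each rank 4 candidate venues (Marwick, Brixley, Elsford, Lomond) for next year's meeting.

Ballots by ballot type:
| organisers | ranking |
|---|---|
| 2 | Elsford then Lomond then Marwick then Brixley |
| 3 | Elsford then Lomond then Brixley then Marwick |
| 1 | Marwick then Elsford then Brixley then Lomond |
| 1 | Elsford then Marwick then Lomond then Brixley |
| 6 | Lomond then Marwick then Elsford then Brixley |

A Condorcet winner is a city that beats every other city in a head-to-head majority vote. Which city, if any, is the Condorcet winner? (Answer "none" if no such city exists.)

Check each pair by majority over 13 ballots:
Marwick vs Brixley: 2+1+1+6 = 10 for Marwick, 3 for Brixley — Marwick by 10–3.
Marwick vs Elsford: Marwick preferred on 1+6 = 7 ballots; Marwick wins 7–6.
Marwick vs Lomond: 1+1 = 2 for Marwick, 11 for Lomond — Lomond by 11–2.
Brixley–Elsford: Elsford 13–0.
Brixley–Lomond: Lomond 12–1.
Elsford vs Lomond: Elsford is ranked higher on 2+3+1+1 = 7 ballots, Lomond on 6. Elsford wins 7–6.
Every city loses at least once (Marwick loses to Lomond; Brixley loses to Marwick; Elsford loses to Marwick; Lomond loses to Elsford). The majority relation contains the cycle Marwick beats Elsford beats Lomond beats Marwick, so there is no Condorcet winner.

none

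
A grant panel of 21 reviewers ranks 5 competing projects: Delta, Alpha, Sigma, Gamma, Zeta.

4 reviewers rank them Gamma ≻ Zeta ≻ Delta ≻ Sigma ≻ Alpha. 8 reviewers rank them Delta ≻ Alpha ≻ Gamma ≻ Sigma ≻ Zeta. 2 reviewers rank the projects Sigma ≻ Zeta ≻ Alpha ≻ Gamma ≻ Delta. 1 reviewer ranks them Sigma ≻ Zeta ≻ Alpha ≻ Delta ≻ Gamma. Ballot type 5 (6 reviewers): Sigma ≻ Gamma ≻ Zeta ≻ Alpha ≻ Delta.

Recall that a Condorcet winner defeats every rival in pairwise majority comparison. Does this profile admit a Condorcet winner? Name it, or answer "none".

none

Pairwise majorities:
Delta–Alpha: Delta 12–9.
Delta–Sigma: Delta 12–9.
Delta vs Gamma: Gamma wins 12–9.
Delta vs Zeta: Zeta wins 13–8.
Alpha vs Sigma: Sigma wins 13–8.
Alpha vs Gamma: Alpha wins 11–10.
Alpha vs Zeta: Zeta, 13–8.
Sigma–Gamma: Gamma 12–9.
Sigma vs Zeta: Sigma, 17–4.
Gamma vs Zeta: Gamma wins 18–3.
Every project loses at least once (Delta loses to Gamma; Alpha loses to Delta; Sigma loses to Delta; Gamma loses to Alpha; Zeta loses to Sigma). The majority relation contains the cycle Delta → Alpha → Gamma → Delta, so there is no Condorcet winner.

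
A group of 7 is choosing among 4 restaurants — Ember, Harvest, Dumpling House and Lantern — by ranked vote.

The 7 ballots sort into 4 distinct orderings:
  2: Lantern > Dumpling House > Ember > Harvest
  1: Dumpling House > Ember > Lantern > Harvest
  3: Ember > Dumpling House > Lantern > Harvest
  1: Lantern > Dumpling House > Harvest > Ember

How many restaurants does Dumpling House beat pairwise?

Dumpling House against each rival (7 friends):
Dumpling House vs Ember: 4 to 3, Dumpling House.
Dumpling House vs Harvest: Dumpling House wins 7–0.
Dumpling House vs Lantern: Dumpling House wins 4–3.
Dumpling House beats Ember, Harvest, Lantern — 3 pairwise wins.

3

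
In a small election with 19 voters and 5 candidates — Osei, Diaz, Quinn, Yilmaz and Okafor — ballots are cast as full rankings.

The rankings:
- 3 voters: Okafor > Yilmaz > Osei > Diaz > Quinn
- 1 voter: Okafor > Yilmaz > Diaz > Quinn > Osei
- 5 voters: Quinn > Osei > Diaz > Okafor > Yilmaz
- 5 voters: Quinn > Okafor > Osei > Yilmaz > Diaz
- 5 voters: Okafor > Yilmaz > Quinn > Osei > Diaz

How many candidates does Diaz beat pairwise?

Diaz against each rival (19 voters):
Diaz vs Osei: Diaz is ranked higher on 1 ballot, Osei on 18. Osei wins 18–1.
Diaz–Quinn: Quinn 15–4.
Diaz vs Yilmaz: Yilmaz wins 14–5.
Diaz vs Okafor: Okafor wins 14–5.
Diaz beats no one; loses to Osei, Quinn, Yilmaz, Okafor — 0 pairwise wins.

0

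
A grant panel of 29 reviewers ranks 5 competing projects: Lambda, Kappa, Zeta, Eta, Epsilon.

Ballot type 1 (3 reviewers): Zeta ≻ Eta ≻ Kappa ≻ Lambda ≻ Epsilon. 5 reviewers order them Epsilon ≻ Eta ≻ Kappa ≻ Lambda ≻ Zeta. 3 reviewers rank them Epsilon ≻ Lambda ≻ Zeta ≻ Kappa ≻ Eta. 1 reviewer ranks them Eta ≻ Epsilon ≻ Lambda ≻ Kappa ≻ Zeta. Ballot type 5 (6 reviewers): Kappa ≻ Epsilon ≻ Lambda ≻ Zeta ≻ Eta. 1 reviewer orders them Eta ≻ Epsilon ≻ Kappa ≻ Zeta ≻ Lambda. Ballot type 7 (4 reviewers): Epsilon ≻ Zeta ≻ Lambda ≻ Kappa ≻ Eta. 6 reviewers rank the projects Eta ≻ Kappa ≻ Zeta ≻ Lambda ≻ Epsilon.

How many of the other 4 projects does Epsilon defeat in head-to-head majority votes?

3

Epsilon against each rival (29 reviewers):
Epsilon vs Lambda: Epsilon is ranked higher on 5+3+1+6+1+4 = 20 ballots, Lambda on 9. Epsilon wins 20–9.
Epsilon vs Kappa: Epsilon preferred on 5+3+1+1+4 = 14 ballots; Kappa wins 15–14.
Epsilon vs Zeta: 20 to 9, Epsilon.
Epsilon–Eta: Epsilon 18–11.
Epsilon beats Lambda, Zeta, Eta; loses to Kappa — 3 pairwise wins.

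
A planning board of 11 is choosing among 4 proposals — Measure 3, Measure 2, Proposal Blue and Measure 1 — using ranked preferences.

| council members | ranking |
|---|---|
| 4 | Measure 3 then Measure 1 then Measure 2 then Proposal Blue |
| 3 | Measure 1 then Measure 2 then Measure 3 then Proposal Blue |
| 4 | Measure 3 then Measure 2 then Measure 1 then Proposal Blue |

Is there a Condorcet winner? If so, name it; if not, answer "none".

Measure 3

Check each pair by majority over 11 ballots:
Measure 3 vs Measure 2: Measure 3 wins 8–3.
Measure 3 vs Proposal Blue: Measure 3 wins 11–0.
Measure 3–Measure 1: Measure 3 8–3.
Measure 2 vs Proposal Blue: Measure 2 is ranked higher on 4+3+4 = 11 ballots, Proposal Blue on 0. Measure 2 wins 11–0.
Measure 2 vs Measure 1: Measure 1, 7–4.
Proposal Blue vs Measure 1: Proposal Blue preferred on 0 ballots; Measure 1 wins 11–0.
Measure 3 defeats every rival head-to-head and is the Condorcet winner.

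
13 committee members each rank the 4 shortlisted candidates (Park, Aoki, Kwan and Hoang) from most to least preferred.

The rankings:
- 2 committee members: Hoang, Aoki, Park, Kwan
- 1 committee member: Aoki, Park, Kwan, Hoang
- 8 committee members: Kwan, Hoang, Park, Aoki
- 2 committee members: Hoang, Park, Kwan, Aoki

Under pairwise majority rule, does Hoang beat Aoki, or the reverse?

Hoang

Ballots ranking Hoang above Aoki: 2 + 8 + 2 = 12.
Ballots ranking Aoki above Hoang: 13 − 12 = 1.
Hoang wins the head-to-head 12–1.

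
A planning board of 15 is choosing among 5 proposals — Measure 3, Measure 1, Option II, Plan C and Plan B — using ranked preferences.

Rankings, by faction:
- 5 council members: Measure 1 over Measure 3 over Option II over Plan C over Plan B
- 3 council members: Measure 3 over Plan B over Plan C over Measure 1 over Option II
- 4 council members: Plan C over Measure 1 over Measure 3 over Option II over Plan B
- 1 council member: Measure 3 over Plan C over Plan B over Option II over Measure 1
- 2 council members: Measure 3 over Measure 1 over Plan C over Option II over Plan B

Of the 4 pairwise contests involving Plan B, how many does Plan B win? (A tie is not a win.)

Plan B against each rival (15 council members):
Plan B vs Measure 3: Measure 3 wins 15–0.
Plan B vs Measure 1: 3+1 = 4 for Plan B, 11 for Measure 1 — Measure 1 by 11–4.
Plan B–Option II: Option II 11–4.
Plan B vs Plan C: Plan B preferred on 3 ballots; Plan C wins 12–3.
Plan B beats no one; loses to Measure 3, Measure 1, Option II, Plan C — 0 pairwise wins.

0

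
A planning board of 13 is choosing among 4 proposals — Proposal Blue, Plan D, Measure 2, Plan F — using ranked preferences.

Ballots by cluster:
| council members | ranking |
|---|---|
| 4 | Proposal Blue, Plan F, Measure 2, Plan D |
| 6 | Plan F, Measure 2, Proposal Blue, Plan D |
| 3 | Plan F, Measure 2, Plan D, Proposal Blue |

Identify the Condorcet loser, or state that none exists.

Plan D

Pairwise majorities:
Proposal Blue vs Plan D: 4+6 = 10 for Proposal Blue, 3 for Plan D — Proposal Blue by 10–3.
Proposal Blue vs Measure 2: Proposal Blue is ranked higher on 4 ballots, Measure 2 on 9. Measure 2 wins 9–4.
Proposal Blue vs Plan F: Plan F, 9–4.
Plan D vs Measure 2: Plan D preferred on 0 ballots; Measure 2 wins 13–0.
Plan D vs Plan F: Plan D preferred on 0 ballots; Plan F wins 13–0.
Measure 2–Plan F: Plan F 13–0.
Plan D is beaten in every head-to-head and is the Condorcet loser.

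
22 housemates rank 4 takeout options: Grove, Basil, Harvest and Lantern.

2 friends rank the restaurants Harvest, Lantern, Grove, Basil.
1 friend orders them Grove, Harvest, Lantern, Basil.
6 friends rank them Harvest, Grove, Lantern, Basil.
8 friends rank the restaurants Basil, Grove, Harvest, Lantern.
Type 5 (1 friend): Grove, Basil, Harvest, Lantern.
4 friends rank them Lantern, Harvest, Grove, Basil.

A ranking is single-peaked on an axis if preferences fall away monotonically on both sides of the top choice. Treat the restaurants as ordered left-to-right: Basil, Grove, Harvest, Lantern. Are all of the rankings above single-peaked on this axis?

yes

Axis positions: Basil=1, Grove=2, Harvest=3, Lantern=4.
Type 1 (peak Harvest at position 3): ranking walks positions 3-4-2-1, expanding outward from the peak — single-peaked.
Type 2 (peak Grove at position 2): ranking walks positions 2-3-4-1, expanding outward from the peak — single-peaked.
Type 3 (peak Harvest at position 3): ranking walks positions 3-2-4-1, expanding outward from the peak — single-peaked.
Type 4 (peak Basil at position 1): ranking walks positions 1-2-3-4, expanding outward from the peak — single-peaked.
Type 5 (peak Grove at position 2): ranking walks positions 2-1-3-4, expanding outward from the peak — single-peaked.
Type 6 (peak Lantern at position 4): ranking walks positions 4-3-2-1, expanding outward from the peak — single-peaked.
Every ranking is single-peaked on this axis.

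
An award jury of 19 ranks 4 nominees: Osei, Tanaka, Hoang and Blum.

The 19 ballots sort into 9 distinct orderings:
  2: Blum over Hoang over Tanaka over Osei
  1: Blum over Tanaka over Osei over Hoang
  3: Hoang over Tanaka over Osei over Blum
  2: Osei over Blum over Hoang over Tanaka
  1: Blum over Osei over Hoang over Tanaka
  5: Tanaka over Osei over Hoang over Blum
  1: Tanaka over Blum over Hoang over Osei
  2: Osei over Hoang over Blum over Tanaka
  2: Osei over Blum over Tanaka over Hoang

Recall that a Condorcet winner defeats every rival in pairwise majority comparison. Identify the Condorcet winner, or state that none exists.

Check each pair by majority over 19 ballots:
Osei vs Tanaka: 2+1+2+2 = 7 for Osei, 12 for Tanaka — Tanaka by 12–7.
Osei vs Hoang: 1+2+1+5+2+2 = 13 for Osei, 6 for Hoang — Osei by 13–6.
Osei vs Blum: 3+2+5+2+2 = 14 for Osei, 5 for Blum — Osei by 14–5.
Tanaka vs Hoang: 9 to 10, Hoang.
Tanaka vs Blum: Tanaka is ranked higher on 3+5+1 = 9 ballots, Blum on 10. Blum wins 10–9.
Hoang vs Blum: Hoang is ranked higher on 3+5+2 = 10 ballots, Blum on 9. Hoang wins 10–9.
Each nominee drops at least one matchup (Osei loses to Tanaka; Tanaka loses to Hoang; Hoang loses to Osei; Blum loses to Osei); the cycle Osei beats Hoang beats Tanaka beats Osei rules out a Condorcet winner.

none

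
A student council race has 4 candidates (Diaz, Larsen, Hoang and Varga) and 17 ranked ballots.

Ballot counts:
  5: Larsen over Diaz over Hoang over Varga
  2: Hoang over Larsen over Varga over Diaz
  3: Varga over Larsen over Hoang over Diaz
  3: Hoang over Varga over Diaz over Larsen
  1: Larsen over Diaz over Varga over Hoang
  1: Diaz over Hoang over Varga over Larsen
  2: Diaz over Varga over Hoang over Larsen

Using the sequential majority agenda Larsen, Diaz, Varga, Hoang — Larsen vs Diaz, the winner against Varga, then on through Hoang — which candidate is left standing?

Round 1: Larsen vs Diaz — 11–6, Larsen advances.
Round 2: Larsen vs Varga — 8–9, Varga advances.
Round 3: Varga vs Hoang — 6–11, Hoang advances.
Hoang survives the agenda.

Hoang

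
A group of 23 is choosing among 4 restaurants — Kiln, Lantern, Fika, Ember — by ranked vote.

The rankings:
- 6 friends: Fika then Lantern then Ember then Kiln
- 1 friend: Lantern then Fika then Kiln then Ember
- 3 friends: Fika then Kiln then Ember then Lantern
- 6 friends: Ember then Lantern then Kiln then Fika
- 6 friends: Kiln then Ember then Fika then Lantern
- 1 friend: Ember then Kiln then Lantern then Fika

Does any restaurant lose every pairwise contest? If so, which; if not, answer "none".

Head-to-head results (23 friends):
Kiln vs Lantern: Lantern, 13–10.
Kiln vs Fika: 13 to 10, Kiln.
Kiln vs Ember: Ember, 13–10.
Lantern vs Fika: Lantern preferred on 1+6+1 = 8 ballots; Fika wins 15–8.
Lantern vs Ember: Lantern preferred on 6+1 = 7 ballots; Ember wins 16–7.
Fika vs Ember: 10 to 13, Ember.
No restaurant is winless: Kiln beats Fika; Lantern beats Kiln; Fika beats Lantern; Ember beats Kiln. There is no Condorcet loser.

none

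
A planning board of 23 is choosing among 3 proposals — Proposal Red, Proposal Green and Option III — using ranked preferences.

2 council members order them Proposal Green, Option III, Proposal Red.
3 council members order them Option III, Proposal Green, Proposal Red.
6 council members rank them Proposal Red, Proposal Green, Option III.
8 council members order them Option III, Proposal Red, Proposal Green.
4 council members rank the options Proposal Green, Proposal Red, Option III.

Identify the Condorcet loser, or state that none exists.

none

Head-to-head results (23 council members):
Proposal Red vs Proposal Green: 14 to 9, Proposal Red.
Proposal Red vs Option III: Option III, 13–10.
Proposal Green vs Option III: Proposal Green wins 12–11.
Every option wins at least one matchup (Proposal Red beats Proposal Green; Proposal Green beats Option III; Option III beats Proposal Red), so there is no Condorcet loser.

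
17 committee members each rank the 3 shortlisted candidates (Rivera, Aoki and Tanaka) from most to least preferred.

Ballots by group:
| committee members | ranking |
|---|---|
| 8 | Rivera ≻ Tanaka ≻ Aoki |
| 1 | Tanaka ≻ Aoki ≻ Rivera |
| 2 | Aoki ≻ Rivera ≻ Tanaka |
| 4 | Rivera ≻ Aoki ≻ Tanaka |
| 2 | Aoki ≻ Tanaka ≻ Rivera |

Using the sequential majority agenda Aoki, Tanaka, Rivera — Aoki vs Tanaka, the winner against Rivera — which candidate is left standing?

Round 1: Aoki vs Tanaka — 8–9, Tanaka advances.
Round 2: Tanaka vs Rivera — 3–14, Rivera advances.
Rivera survives the agenda.

Rivera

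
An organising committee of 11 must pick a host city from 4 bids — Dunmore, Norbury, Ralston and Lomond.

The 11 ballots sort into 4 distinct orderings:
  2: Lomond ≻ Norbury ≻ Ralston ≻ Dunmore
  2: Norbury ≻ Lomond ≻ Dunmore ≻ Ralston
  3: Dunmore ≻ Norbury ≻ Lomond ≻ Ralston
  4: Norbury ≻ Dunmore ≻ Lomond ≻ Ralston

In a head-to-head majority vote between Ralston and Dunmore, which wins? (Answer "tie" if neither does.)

Ballots ranking Ralston above Dunmore: 2.
Ballots ranking Dunmore above Ralston: 11 − 2 = 9.
Dunmore wins the head-to-head 9–2.

Dunmore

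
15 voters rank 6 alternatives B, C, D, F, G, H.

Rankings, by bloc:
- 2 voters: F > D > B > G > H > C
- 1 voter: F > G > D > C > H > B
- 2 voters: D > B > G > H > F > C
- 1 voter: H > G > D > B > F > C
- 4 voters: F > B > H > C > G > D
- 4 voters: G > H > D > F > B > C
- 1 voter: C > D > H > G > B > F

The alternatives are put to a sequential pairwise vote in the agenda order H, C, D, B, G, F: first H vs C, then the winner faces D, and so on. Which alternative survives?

Round 1: H vs C — 13–2, H advances.
Round 2: H vs D — 9–6, H advances.
Round 3: H vs B — 7–8, B advances.
Round 4: B vs G — 8–7, B advances.
Round 5: B vs F — 4–11, F advances.
F survives the agenda.

F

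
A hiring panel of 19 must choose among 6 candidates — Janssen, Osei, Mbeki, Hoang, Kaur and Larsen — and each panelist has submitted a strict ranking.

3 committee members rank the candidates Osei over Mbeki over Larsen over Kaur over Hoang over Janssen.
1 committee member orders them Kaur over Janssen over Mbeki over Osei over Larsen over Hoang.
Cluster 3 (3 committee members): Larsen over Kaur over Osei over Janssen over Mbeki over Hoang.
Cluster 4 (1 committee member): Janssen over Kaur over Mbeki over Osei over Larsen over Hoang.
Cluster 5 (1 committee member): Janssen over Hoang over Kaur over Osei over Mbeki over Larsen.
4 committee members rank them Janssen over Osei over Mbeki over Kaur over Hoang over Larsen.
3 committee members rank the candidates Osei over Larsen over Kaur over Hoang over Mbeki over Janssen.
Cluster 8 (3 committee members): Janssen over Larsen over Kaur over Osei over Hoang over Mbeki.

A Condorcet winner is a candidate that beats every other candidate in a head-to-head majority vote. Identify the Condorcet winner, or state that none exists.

none

Check each pair by majority over 19 ballots:
Janssen–Osei: Janssen 10–9.
Janssen vs Mbeki: Janssen, 13–6.
Janssen–Hoang: Janssen 13–6.
Janssen–Kaur: Kaur 10–9.
Janssen vs Larsen: Janssen wins 10–9.
Osei–Mbeki: Osei 17–2.
Osei vs Hoang: Osei, 18–1.
Osei–Kaur: Osei 10–9.
Osei vs Larsen: Osei wins 13–6.
Mbeki vs Hoang: Mbeki wins 12–7.
Mbeki vs Kaur: Kaur, 12–7.
Mbeki vs Larsen: Mbeki, 10–9.
Hoang vs Kaur: Kaur wins 18–1.
Hoang vs Larsen: Larsen wins 14–5.
Kaur–Larsen: Larsen 12–7.
Every candidate loses at least once (Janssen loses to Kaur; Osei loses to Janssen; Mbeki loses to Janssen; Hoang loses to Janssen; Kaur loses to Osei; Larsen loses to Janssen). The majority relation contains the cycle Janssen → Osei → Kaur → Janssen, so there is no Condorcet winner.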